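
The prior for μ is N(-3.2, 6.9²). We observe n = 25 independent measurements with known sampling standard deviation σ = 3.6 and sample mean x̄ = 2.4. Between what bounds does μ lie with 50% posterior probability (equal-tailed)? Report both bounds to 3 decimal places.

[1.857, 2.823]

Posterior precision = 1/6.9² + 25/3.6² = 0.0210 + 1.9290 = 1.9500, so posterior SD = 0.7161.
Posterior mean = (-3.2/6.9² + 25·2.4/3.6²) / 1.9500 = 2.3397.
Interval: 2.3397 ± 0.674 × 0.7161 → [1.857, 2.823].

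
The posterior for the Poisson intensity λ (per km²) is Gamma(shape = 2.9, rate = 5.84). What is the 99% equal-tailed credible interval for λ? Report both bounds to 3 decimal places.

Posterior: Gamma(shape 2.9, rate 5.84).
Equal-tailed 99% interval: Gamma(2.9, 5.84) quantiles at 0.005 and 0.995.
Posterior mean ≈ 0.497, SD ≈ 0.292; a Normal approximation gives roughly [-0.255, 1.248].
Exact: lower = 0.053; upper = 1.558.

[0.053, 1.558]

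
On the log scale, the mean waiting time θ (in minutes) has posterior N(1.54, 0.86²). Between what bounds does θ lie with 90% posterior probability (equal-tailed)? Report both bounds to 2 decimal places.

[1.13, 19.19]

On the log scale the 90% interval is 1.54 ± 1.645 × 0.86 = [0.1254, 2.9546].
Exponentiate: [e^0.1254, e^2.9546] = [1.13, 19.19].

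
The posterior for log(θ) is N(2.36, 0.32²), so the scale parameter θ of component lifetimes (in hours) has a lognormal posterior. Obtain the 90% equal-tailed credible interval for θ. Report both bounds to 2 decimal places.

On the log scale the 90% interval is 2.36 ± 1.645 × 0.32 = [1.8336, 2.8864].
Exponentiate: [e^1.8336, e^2.8864] = [6.26, 17.93].

[6.26, 17.93]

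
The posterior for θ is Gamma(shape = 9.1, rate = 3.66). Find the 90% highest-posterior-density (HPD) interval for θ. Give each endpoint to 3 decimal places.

[1.159, 3.768]

The posterior is unimodal and skewed, so the HPD interval has equal density at both endpoints and is the shortest 90% interval.
Solving f(1.159) = f(3.768) with F(3.768) − F(1.159) = 0.90 gives [1.159, 3.768].
For comparison, the equal-tailed interval is [1.303, 3.979]; the HPD is narrower and shifted toward the mode.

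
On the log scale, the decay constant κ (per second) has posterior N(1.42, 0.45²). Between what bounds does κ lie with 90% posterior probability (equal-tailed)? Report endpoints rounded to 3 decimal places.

On the log scale the 90% interval is 1.42 ± 1.645 × 0.45 = [0.6798, 2.1602].
Exponentiate: [e^0.6798, e^2.1602] = [1.974, 8.673].

[1.974, 8.673]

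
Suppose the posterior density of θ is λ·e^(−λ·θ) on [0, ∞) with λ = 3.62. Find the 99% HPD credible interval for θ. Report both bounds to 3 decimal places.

The exponential density is strictly decreasing on [0, ∞), so the HPD interval is anchored at 0: [0, q] with P(θ ≤ q) = 0.99.
q = −ln(1 − 0.99) / 3.62 = 4.6052 / 3.62 = 1.272.

[0.000, 1.272]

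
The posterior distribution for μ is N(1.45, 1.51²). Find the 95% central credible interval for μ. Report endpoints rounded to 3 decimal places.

[-1.510, 4.410]

The posterior is symmetric, so the 95% equal-tailed interval is μ = 1.45 ± z·1.51 with z = 1.960.
Half-width: 1.960 × 1.51 = 2.960.
1.45 − 2.960 = -1.510; 1.45 + 2.960 = 4.410.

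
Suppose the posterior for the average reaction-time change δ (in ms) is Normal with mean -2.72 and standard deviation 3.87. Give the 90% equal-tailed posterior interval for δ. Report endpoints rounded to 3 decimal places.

The posterior is symmetric, so the 90% equal-tailed interval is δ = -2.72 ± z·3.87 with z = 1.645.
Half-width: 1.645 × 3.87 = 6.366.
-2.72 − 6.366 = -9.086; -2.72 + 6.366 = 3.646.

[-9.086, 3.646]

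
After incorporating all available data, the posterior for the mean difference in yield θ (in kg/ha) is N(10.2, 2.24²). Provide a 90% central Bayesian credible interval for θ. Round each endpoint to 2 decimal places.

[6.52, 13.88]

The posterior is symmetric, so the 90% equal-tailed interval is θ = 10.2 ± z·2.24 with z = 1.645.
Half-width: 1.645 × 2.24 = 3.68.
10.2 − 3.68 = 6.52; 10.2 + 3.68 = 13.88.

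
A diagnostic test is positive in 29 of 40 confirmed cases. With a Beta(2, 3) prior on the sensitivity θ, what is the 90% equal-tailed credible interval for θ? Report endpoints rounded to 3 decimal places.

Posterior: Beta(2+29, 3+11) = Beta(31, 14).
Equal-tailed 90% interval: the 0.05 and 0.95 quantiles of Beta(31, 14).
Posterior mean ≈ 0.689, SD ≈ 0.068; a Normal approximation gives roughly [0.577, 0.801].
Exact: F⁻¹(0.05) = 0.572; F⁻¹(0.95) = 0.796.

[0.572, 0.796]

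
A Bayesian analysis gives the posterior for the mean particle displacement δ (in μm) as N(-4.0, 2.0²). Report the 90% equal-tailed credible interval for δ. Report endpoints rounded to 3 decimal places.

[-7.290, -0.710]

The posterior is symmetric, so the 90% equal-tailed interval is δ = -4.0 ± z·2.0 with z = 1.645.
Half-width: 1.645 × 2.0 = 3.290.
-4.0 − 3.290 = -7.290; -4.0 + 3.290 = -0.710.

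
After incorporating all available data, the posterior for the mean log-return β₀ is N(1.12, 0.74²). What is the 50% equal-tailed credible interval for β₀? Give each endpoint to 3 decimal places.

The posterior is symmetric, so the 50% equal-tailed interval is β₀ = 1.12 ± z·0.74 with z = 0.674.
Half-width: 0.674 × 0.74 = 0.499.
1.12 − 0.499 = 0.621; 1.12 + 0.499 = 1.619.

[0.621, 1.619]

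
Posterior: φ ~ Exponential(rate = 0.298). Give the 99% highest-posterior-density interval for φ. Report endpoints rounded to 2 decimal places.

[0.00, 15.45]

The exponential density is strictly decreasing on [0, ∞), so the HPD interval is anchored at 0: [0, q] with P(φ ≤ q) = 0.99.
q = −ln(1 − 0.99) / 0.298 = 4.6052 / 0.298 = 15.45.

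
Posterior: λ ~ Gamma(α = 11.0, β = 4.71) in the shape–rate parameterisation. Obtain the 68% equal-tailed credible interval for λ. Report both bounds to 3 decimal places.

Posterior: Gamma(shape 11.0, rate 4.71).
Equal-tailed 68% interval: Gamma(11.0, 4.71) quantiles at 0.16 and 0.84.
Posterior mean ≈ 2.335, SD ≈ 0.704; a Normal approximation gives roughly [1.635, 3.036].
Exact: lower = 1.645; upper = 3.024.

[1.645, 3.024]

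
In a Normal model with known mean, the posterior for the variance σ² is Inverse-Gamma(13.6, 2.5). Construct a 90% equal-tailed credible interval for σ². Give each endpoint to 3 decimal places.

[0.124, 0.307]

Inverse-Gamma(13.6, 2.5) quantiles: F⁻¹(0.05) and F⁻¹(0.95).
Equivalently, 1/σ² ~ Gamma(13.6, rate = 2.5); invert its 0.95 and 0.05 quantiles.
Posterior mean ≈ 0.198, SD ≈ 0.058; a Normal approximation gives roughly [0.103, 0.294].
Exact: lower = 0.124; upper = 0.307.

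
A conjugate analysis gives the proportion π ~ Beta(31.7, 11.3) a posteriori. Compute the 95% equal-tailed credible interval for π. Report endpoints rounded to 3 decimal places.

Posterior: Beta(31.7, 11.3).
Equal-tailed 95% interval: the 0.025 and 0.975 quantiles of Beta(31.7, 11.3).
Posterior mean ≈ 0.737, SD ≈ 0.066; a Normal approximation gives roughly [0.607, 0.867].
Exact: F⁻¹(0.025) = 0.598; F⁻¹(0.975) = 0.856.

[0.598, 0.856]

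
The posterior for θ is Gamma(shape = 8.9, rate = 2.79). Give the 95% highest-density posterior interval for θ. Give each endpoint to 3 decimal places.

The posterior is unimodal and skewed, so the HPD interval has equal density at both endpoints and is the shortest 95% interval.
Solving f(1.275) = f(5.320) with F(5.320) − F(1.275) = 0.95 gives [1.275, 5.320].
For comparison, the equal-tailed interval is [1.451, 5.602]; the HPD is narrower and shifted toward the mode.

[1.275, 5.320]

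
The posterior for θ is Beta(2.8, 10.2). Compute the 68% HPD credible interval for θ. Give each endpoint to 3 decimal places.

The posterior is unimodal and skewed, so the HPD interval has equal density at both endpoints and is the shortest 68% interval.
Solving f(0.076) = f(0.287) with F(0.287) − F(0.076) = 0.68 gives [0.076, 0.287].
For comparison, the equal-tailed interval is [0.106, 0.326]; the HPD is narrower and shifted toward the mode.

[0.076, 0.287]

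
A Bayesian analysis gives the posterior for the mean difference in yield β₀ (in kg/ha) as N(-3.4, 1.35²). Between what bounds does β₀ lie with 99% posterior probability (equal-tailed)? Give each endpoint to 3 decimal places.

[-6.877, 0.077]

The posterior is symmetric, so the 99% equal-tailed interval is β₀ = -3.4 ± z·1.35 with z = 2.576.
Half-width: 2.576 × 1.35 = 3.477.
-3.4 − 3.477 = -6.877; -3.4 + 3.477 = 0.077.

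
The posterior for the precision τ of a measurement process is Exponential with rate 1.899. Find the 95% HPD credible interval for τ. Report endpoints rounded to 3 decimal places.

[0.000, 1.578]

The exponential density is strictly decreasing on [0, ∞), so the HPD interval is anchored at 0: [0, q] with P(τ ≤ q) = 0.95.
q = −ln(1 − 0.95) / 1.899 = 2.9957 / 1.899 = 1.578.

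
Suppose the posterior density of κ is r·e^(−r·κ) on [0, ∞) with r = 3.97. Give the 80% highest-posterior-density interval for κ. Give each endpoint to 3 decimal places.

[0.000, 0.405]

The exponential density is strictly decreasing on [0, ∞), so the HPD interval is anchored at 0: [0, q] with P(κ ≤ q) = 0.80.
q = −ln(1 − 0.80) / 3.97 = 1.6094 / 3.97 = 0.405.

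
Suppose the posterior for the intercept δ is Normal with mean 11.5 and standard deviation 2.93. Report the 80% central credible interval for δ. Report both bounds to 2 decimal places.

[7.75, 15.25]

The posterior is symmetric, so the 80% equal-tailed interval is δ = 11.5 ± z·2.93 with z = 1.282.
Half-width: 1.282 × 2.93 = 3.75.
11.5 − 3.75 = 7.75; 11.5 + 3.75 = 15.25.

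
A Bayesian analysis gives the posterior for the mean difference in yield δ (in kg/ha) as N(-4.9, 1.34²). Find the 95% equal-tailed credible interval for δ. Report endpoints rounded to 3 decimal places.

[-7.526, -2.274]

The posterior is symmetric, so the 95% equal-tailed interval is δ = -4.9 ± z·1.34 with z = 1.960.
Half-width: 1.960 × 1.34 = 2.626.
-4.9 − 2.626 = -7.526; -4.9 + 2.626 = -2.274.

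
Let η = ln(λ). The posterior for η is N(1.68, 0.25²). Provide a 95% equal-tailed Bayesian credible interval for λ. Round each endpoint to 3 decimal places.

On the log scale the 95% interval is 1.68 ± 1.960 × 0.25 = [1.1900, 2.1700].
Exponentiate: [e^1.1900, e^2.1700] = [3.287, 8.758].

[3.287, 8.758]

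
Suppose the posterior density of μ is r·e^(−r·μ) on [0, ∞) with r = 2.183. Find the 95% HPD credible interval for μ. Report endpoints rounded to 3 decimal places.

The exponential density is strictly decreasing on [0, ∞), so the HPD interval is anchored at 0: [0, q] with P(μ ≤ q) = 0.95.
q = −ln(1 − 0.95) / 2.183 = 2.9957 / 2.183 = 1.372.

[0.000, 1.372]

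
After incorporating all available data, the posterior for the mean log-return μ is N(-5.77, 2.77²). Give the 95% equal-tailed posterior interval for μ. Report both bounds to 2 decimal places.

The posterior is symmetric, so the 95% equal-tailed interval is μ = -5.77 ± z·2.77 with z = 1.960.
Half-width: 1.960 × 2.77 = 5.43.
-5.77 − 5.43 = -11.20; -5.77 + 5.43 = -0.34.

[-11.20, -0.34]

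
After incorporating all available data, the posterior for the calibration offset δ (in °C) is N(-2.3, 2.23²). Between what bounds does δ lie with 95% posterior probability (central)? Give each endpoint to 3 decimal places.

[-6.671, 2.071]

The posterior is symmetric, so the 95% equal-tailed interval is δ = -2.3 ± z·2.23 with z = 1.960.
Half-width: 1.960 × 2.23 = 4.371.
-2.3 − 4.371 = -6.671; -2.3 + 4.371 = 2.071.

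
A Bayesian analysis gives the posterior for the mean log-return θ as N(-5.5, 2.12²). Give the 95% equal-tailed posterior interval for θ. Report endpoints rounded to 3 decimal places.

[-9.655, -1.345]

The posterior is symmetric, so the 95% equal-tailed interval is θ = -5.5 ± z·2.12 with z = 1.960.
Half-width: 1.960 × 2.12 = 4.155.
-5.5 − 4.155 = -9.655; -5.5 + 4.155 = -1.345.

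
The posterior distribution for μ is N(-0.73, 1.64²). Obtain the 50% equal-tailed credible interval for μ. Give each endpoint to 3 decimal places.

The posterior is symmetric, so the 50% equal-tailed interval is μ = -0.73 ± z·1.64 with z = 0.674.
Half-width: 0.674 × 1.64 = 1.106.
-0.73 − 1.106 = -1.836; -0.73 + 1.106 = 0.376.

[-1.836, 0.376]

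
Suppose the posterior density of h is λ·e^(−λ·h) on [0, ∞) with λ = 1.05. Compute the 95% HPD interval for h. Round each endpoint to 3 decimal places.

[0.000, 2.853]

The exponential density is strictly decreasing on [0, ∞), so the HPD interval is anchored at 0: [0, q] with P(h ≤ q) = 0.95.
q = −ln(1 − 0.95) / 1.05 = 2.9957 / 1.05 = 2.853.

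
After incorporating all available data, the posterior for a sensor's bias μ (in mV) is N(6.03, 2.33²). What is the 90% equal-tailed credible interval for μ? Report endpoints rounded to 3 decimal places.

The posterior is symmetric, so the 90% equal-tailed interval is μ = 6.03 ± z·2.33 with z = 1.645.
Half-width: 1.645 × 2.33 = 3.833.
6.03 − 3.833 = 2.197; 6.03 + 3.833 = 9.863.

[2.197, 9.863]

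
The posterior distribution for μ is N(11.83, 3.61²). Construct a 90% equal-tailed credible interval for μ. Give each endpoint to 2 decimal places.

The posterior is symmetric, so the 90% equal-tailed interval is μ = 11.83 ± z·3.61 with z = 1.645.
Half-width: 1.645 × 3.61 = 5.94.
11.83 − 5.94 = 5.89; 11.83 + 5.94 = 17.77.

[5.89, 17.77]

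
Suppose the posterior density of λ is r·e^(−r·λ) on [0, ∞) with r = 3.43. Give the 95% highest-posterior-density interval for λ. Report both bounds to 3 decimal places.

The exponential density is strictly decreasing on [0, ∞), so the HPD interval is anchored at 0: [0, q] with P(λ ≤ q) = 0.95.
q = −ln(1 − 0.95) / 3.43 = 2.9957 / 3.43 = 0.873.

[0.000, 0.873]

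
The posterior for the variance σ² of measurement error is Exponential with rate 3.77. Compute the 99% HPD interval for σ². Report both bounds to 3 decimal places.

The exponential density is strictly decreasing on [0, ∞), so the HPD interval is anchored at 0: [0, q] with P(σ² ≤ q) = 0.99.
q = −ln(1 − 0.99) / 3.77 = 4.6052 / 3.77 = 1.222.

[0.000, 1.222]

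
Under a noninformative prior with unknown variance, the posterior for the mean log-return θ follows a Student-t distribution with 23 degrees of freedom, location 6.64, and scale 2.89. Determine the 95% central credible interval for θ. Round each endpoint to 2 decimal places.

[0.66, 12.62]

The t_23 distribution is symmetric; the 95% interval is 6.64 ± t·2.89 with t_{0.975,23} = 2.069.
Half-width: 2.069 × 2.89 = 5.98.
6.64 − 5.98 = 0.66; 6.64 + 5.98 = 12.62.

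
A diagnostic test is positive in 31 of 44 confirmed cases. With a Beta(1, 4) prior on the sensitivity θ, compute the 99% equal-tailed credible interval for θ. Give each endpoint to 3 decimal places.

[0.471, 0.812]

Posterior: Beta(1+31, 4+13) = Beta(32, 17).
Equal-tailed 99% interval: the 0.005 and 0.995 quantiles of Beta(32, 17).
Posterior mean ≈ 0.653, SD ≈ 0.067; a Normal approximation gives roughly [0.480, 0.826].
Exact: F⁻¹(0.005) = 0.471; F⁻¹(0.995) = 0.812.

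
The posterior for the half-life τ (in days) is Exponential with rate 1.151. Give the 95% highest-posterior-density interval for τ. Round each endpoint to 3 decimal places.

The exponential density is strictly decreasing on [0, ∞), so the HPD interval is anchored at 0: [0, q] with P(τ ≤ q) = 0.95.
q = −ln(1 − 0.95) / 1.151 = 2.9957 / 1.151 = 2.603.

[0.000, 2.603]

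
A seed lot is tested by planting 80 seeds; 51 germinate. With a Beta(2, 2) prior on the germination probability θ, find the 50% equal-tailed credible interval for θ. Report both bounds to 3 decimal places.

Posterior: Beta(2+51, 2+29) = Beta(53, 31).
Equal-tailed 50% interval: the 0.25 and 0.75 quantiles of Beta(53, 31).
Posterior mean ≈ 0.631, SD ≈ 0.052; a Normal approximation gives roughly [0.596, 0.666].
Exact: F⁻¹(0.25) = 0.596; F⁻¹(0.75) = 0.667.

[0.596, 0.667]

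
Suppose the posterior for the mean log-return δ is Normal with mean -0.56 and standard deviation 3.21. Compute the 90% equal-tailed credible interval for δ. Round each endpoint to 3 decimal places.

[-5.840, 4.720]

The posterior is symmetric, so the 90% equal-tailed interval is δ = -0.56 ± z·3.21 with z = 1.645.
Half-width: 1.645 × 3.21 = 5.280.
-0.56 − 5.280 = -5.840; -0.56 + 5.280 = 4.720.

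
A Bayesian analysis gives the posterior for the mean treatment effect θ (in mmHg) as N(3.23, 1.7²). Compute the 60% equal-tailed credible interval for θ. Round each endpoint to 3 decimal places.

[1.799, 4.661]

The posterior is symmetric, so the 60% equal-tailed interval is θ = 3.23 ± z·1.7 with z = 0.842.
Half-width: 0.842 × 1.7 = 1.431.
3.23 − 1.431 = 1.799; 3.23 + 1.431 = 4.661.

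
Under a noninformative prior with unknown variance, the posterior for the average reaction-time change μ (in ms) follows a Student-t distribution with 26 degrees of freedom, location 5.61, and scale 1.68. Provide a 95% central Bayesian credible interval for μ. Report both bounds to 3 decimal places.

The t_26 distribution is symmetric; the 95% interval is 5.61 ± t·1.68 with t_{0.975,26} = 2.056.
Half-width: 2.056 × 1.68 = 3.453.
5.61 − 3.453 = 2.157; 5.61 + 3.453 = 9.063.

[2.157, 9.063]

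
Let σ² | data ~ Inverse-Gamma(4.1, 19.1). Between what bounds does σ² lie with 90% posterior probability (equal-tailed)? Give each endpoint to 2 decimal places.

[2.42, 13.41]

Inverse-Gamma(4.1, 19.1) quantiles: F⁻¹(0.05) and F⁻¹(0.95).
Equivalently, 1/σ² ~ Gamma(4.1, rate = 19.1); invert its 0.95 and 0.05 quantiles.
Posterior mean ≈ 6.16, SD ≈ 4.25; a Normal approximation gives roughly [-0.83, 13.15].
Exact: lower = 2.42; upper = 13.41.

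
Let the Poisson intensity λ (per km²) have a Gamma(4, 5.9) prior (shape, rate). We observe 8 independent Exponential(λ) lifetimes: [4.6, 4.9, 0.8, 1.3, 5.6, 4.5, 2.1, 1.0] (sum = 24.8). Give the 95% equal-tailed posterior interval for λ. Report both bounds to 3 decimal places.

[0.202, 0.641]

Posterior: Gamma(4+8, 5.9+24.8) = Gamma(12, 30.7) (shape, rate).
Equal-tailed 95% interval: Gamma(12, 30.7) quantiles at 0.025 and 0.975.
Posterior mean ≈ 0.391, SD ≈ 0.113; a Normal approximation gives roughly [0.170, 0.612].
Exact: lower = 0.202; upper = 0.641.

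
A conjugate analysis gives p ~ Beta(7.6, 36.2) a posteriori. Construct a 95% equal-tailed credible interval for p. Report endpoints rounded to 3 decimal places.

[0.078, 0.297]

Posterior: Beta(7.6, 36.2).
Equal-tailed 95% interval: the 0.025 and 0.975 quantiles of Beta(7.6, 36.2).
Posterior mean ≈ 0.174, SD ≈ 0.057; a Normal approximation gives roughly [0.063, 0.284].
Exact: F⁻¹(0.025) = 0.078; F⁻¹(0.975) = 0.297.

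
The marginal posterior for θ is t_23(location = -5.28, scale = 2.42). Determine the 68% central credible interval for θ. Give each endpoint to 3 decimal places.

The t_23 distribution is symmetric; the 68% interval is -5.28 ± t·2.42 with t_{0.84,23} = 1.016.
Half-width: 1.016 × 2.42 = 2.460.
-5.28 − 2.460 = -7.740; -5.28 + 2.460 = -2.820.

[-7.740, -2.820]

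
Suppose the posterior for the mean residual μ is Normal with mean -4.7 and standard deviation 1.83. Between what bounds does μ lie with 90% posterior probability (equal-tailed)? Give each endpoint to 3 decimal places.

The posterior is symmetric, so the 90% equal-tailed interval is μ = -4.7 ± z·1.83 with z = 1.645.
Half-width: 1.645 × 1.83 = 3.010.
-4.7 − 3.010 = -7.710; -4.7 + 3.010 = -1.690.

[-7.710, -1.690]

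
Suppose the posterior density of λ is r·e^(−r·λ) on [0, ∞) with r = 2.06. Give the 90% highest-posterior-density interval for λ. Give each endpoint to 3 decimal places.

[0.000, 1.118]

The exponential density is strictly decreasing on [0, ∞), so the HPD interval is anchored at 0: [0, q] with P(λ ≤ q) = 0.90.
q = −ln(1 − 0.90) / 2.06 = 2.3026 / 2.06 = 1.118.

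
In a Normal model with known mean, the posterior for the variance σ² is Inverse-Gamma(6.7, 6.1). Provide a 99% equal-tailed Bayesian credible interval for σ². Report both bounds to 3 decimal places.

[0.401, 3.239]

Inverse-Gamma(6.7, 6.1) quantiles: F⁻¹(0.005) and F⁻¹(0.995).
Equivalently, 1/σ² ~ Gamma(6.7, rate = 6.1); invert its 0.995 and 0.005 quantiles.
Posterior mean ≈ 1.070, SD ≈ 0.494; a Normal approximation gives roughly [-0.201, 2.342].
Exact: lower = 0.401; upper = 3.239.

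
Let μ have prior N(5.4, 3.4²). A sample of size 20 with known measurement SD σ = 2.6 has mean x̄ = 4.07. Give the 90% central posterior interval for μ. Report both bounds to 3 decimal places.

[3.165, 5.050]

Posterior precision = 1/3.4² + 20/2.6² = 0.0865 + 2.9586 = 3.0451, so posterior SD = 0.5731.
Posterior mean = (5.4/3.4² + 20·4.07/2.6²) / 3.0451 = 4.1078.
Interval: 4.1078 ± 1.645 × 0.5731 → [3.165, 5.050].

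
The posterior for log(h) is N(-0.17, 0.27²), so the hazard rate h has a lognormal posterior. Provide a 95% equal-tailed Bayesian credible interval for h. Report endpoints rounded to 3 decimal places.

[0.497, 1.432]

On the log scale the 95% interval is -0.17 ± 1.960 × 0.27 = [-0.6992, 0.3592].
Exponentiate: [e^-0.6992, e^0.3592] = [0.497, 1.432].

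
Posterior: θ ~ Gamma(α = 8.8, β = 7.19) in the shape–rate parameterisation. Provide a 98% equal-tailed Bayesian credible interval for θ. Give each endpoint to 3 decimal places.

[0.471, 2.382]

Posterior: Gamma(shape 8.8, rate 7.19).
Equal-tailed 98% interval: Gamma(8.8, 7.19) quantiles at 0.01 and 0.99.
Posterior mean ≈ 1.224, SD ≈ 0.413; a Normal approximation gives roughly [0.264, 2.184].
Exact: lower = 0.471; upper = 2.382.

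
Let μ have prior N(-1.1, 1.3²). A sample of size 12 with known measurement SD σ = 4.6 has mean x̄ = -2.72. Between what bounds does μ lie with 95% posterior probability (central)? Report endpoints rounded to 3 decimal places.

[-3.714, -0.072]

Posterior precision = 1/1.3² + 12/4.6² = 0.5917 + 0.5671 = 1.1588, so posterior SD = 0.9289.
Posterior mean = (-1.1/1.3² + 12·-2.72/4.6²) / 1.1588 = -1.8928.
Interval: -1.8928 ± 1.960 × 0.9289 → [-3.714, -0.072].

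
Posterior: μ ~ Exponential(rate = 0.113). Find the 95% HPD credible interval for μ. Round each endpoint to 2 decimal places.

The exponential density is strictly decreasing on [0, ∞), so the HPD interval is anchored at 0: [0, q] with P(μ ≤ q) = 0.95.
q = −ln(1 − 0.95) / 0.113 = 2.9957 / 0.113 = 26.51.

[0.00, 26.51]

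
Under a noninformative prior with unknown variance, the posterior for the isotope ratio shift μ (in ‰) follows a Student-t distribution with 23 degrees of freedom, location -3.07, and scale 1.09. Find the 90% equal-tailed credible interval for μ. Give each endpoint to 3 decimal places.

[-4.938, -1.202]

The t_23 distribution is symmetric; the 90% interval is -3.07 ± t·1.09 with t_{0.95,23} = 1.714.
Half-width: 1.714 × 1.09 = 1.868.
-3.07 − 1.868 = -4.938; -3.07 + 1.868 = -1.202.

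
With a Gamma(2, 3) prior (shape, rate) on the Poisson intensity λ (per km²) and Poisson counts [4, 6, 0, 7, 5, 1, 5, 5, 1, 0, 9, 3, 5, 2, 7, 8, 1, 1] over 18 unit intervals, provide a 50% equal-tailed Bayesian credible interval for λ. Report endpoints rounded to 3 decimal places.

[3.148, 3.692]

Posterior: Gamma(2+70, 3+18) = Gamma(72, 21) (shape, rate).
Equal-tailed 50% interval: Gamma(72, 21) quantiles at 0.25 and 0.75.
Posterior mean ≈ 3.429, SD ≈ 0.404; a Normal approximation gives roughly [3.156, 3.701].
Exact: lower = 3.148; upper = 3.692.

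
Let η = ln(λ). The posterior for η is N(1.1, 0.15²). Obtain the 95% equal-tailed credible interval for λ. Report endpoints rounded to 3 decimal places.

[2.239, 4.031]

On the log scale the 95% interval is 1.1 ± 1.960 × 0.15 = [0.8060, 1.3940].
Exponentiate: [e^0.8060, e^1.3940] = [2.239, 4.031].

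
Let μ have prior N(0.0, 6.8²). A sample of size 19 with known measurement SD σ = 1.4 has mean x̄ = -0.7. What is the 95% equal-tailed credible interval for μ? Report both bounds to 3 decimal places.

Posterior precision = 1/6.8² + 19/1.4² = 0.0216 + 9.6939 = 9.7155, so posterior SD = 0.3208.
Posterior mean = (0.0/6.8² + 19·-0.7/1.4²) / 9.7155 = -0.6984.
Interval: -0.6984 ± 1.960 × 0.3208 → [-1.327, -0.070].

[-1.327, -0.070]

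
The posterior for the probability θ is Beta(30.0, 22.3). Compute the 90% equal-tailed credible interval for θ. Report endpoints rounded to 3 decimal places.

Posterior: Beta(30.0, 22.3).
Equal-tailed 90% interval: the 0.05 and 0.95 quantiles of Beta(30.0, 22.3).
Posterior mean ≈ 0.574, SD ≈ 0.068; a Normal approximation gives roughly [0.462, 0.685].
Exact: F⁻¹(0.05) = 0.460; F⁻¹(0.95) = 0.684.

[0.460, 0.684]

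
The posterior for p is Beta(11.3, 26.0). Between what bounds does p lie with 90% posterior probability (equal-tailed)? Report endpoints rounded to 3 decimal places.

[0.187, 0.431]

Posterior: Beta(11.3, 26.0).
Equal-tailed 90% interval: the 0.05 and 0.95 quantiles of Beta(11.3, 26.0).
Posterior mean ≈ 0.303, SD ≈ 0.074; a Normal approximation gives roughly [0.181, 0.425].
Exact: F⁻¹(0.05) = 0.187; F⁻¹(0.95) = 0.431.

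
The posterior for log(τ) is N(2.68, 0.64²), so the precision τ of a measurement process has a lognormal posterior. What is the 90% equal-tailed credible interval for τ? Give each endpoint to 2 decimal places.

On the log scale the 90% interval is 2.68 ± 1.645 × 0.64 = [1.6273, 3.7327].
Exponentiate: [e^1.6273, e^3.7327] = [5.09, 41.79].

[5.09, 41.79]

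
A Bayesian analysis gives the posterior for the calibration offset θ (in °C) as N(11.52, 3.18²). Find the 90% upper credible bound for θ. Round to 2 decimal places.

15.60

Need U with P(θ ≤ U) = 0.90: U = 11.52 + z_{0.1}·3.18.
z = 1.282; U = 11.52 + 1.282 × 3.18 = 15.60.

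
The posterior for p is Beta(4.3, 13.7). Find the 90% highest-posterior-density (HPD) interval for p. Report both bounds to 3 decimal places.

[0.079, 0.392]

The posterior is unimodal and skewed, so the HPD interval has equal density at both endpoints and is the shortest 90% interval.
Solving f(0.079) = f(0.392) with F(0.392) − F(0.079) = 0.90 gives [0.079, 0.392].
For comparison, the equal-tailed interval is [0.096, 0.416]; the HPD is narrower and shifted toward the mode.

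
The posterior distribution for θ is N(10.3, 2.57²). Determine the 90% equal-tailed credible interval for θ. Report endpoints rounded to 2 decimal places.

[6.07, 14.53]

The posterior is symmetric, so the 90% equal-tailed interval is θ = 10.3 ± z·2.57 with z = 1.645.
Half-width: 1.645 × 2.57 = 4.23.
10.3 − 4.23 = 6.07; 10.3 + 4.23 = 14.53.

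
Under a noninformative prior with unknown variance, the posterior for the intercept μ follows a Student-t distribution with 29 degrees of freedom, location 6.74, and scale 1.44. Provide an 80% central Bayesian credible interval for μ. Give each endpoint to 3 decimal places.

[4.852, 8.628]

The t_29 distribution is symmetric; the 80% interval is 6.74 ± t·1.44 with t_{0.9,29} = 1.311.
Half-width: 1.311 × 1.44 = 1.888.
6.74 − 1.888 = 4.852; 6.74 + 1.888 = 8.628.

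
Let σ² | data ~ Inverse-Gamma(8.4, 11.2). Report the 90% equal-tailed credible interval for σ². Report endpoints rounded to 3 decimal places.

[0.820, 2.626]

Inverse-Gamma(8.4, 11.2) quantiles: F⁻¹(0.05) and F⁻¹(0.95).
Equivalently, 1/σ² ~ Gamma(8.4, rate = 11.2); invert its 0.95 and 0.05 quantiles.
Posterior mean ≈ 1.514, SD ≈ 0.598; a Normal approximation gives roughly [0.529, 2.498].
Exact: lower = 0.820; upper = 2.626.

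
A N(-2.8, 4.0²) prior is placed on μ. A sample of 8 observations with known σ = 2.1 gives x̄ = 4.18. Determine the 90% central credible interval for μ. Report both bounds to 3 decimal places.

[2.747, 5.148]

Posterior precision = 1/4.0² + 8/2.1² = 0.0625 + 1.8141 = 1.8766, so posterior SD = 0.7300.
Posterior mean = (-2.8/4.0² + 8·4.18/2.1²) / 1.8766 = 3.9475.
Interval: 3.9475 ± 1.645 × 0.7300 → [2.747, 5.148].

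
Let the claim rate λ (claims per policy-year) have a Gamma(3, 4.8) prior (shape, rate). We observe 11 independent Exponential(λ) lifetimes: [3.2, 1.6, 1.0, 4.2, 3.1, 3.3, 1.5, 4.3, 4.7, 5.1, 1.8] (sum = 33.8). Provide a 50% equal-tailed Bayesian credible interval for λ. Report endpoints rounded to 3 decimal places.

Posterior: Gamma(3+11, 4.8+33.8) = Gamma(14, 38.6) (shape, rate).
Equal-tailed 50% interval: Gamma(14, 38.6) quantiles at 0.25 and 0.75.
Posterior mean ≈ 0.363, SD ≈ 0.097; a Normal approximation gives roughly [0.297, 0.428].
Exact: lower = 0.293; upper = 0.423.

[0.293, 0.423]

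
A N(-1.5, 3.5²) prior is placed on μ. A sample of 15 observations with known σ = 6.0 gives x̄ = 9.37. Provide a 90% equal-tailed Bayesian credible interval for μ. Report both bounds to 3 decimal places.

[5.259, 9.919]

Posterior precision = 1/3.5² + 15/6.0² = 0.0816 + 0.4167 = 0.4983, so posterior SD = 1.4166.
Posterior mean = (-1.5/3.5² + 15·9.37/6.0²) / 0.4983 = 7.5892.
Interval: 7.5892 ± 1.645 × 1.4166 → [5.259, 9.919].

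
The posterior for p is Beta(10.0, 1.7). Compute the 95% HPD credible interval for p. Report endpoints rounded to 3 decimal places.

[0.662, 0.998]

The posterior is unimodal and skewed, so the HPD interval has equal density at both endpoints and is the shortest 95% interval.
Solving f(0.662) = f(0.998) with F(0.998) − F(0.662) = 0.95 gives [0.662, 0.998].
For comparison, the equal-tailed interval is [0.614, 0.985]; the HPD is narrower and shifted toward the mode.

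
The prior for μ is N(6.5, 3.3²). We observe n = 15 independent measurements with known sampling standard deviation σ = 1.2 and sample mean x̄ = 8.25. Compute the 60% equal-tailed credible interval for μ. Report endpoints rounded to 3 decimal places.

Posterior precision = 1/3.3² + 15/1.2² = 0.0918 + 10.4167 = 10.5085, so posterior SD = 0.3085.
Posterior mean = (6.5/3.3² + 15·8.25/1.2²) / 10.5085 = 8.2347.
Interval: 8.2347 ± 0.842 × 0.3085 → [7.975, 8.494].

[7.975, 8.494]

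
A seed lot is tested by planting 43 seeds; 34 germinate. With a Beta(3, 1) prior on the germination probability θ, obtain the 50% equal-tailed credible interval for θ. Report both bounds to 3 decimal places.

Posterior: Beta(3+34, 1+9) = Beta(37, 10).
Equal-tailed 50% interval: the 0.25 and 0.75 quantiles of Beta(37, 10).
Posterior mean ≈ 0.787, SD ≈ 0.059; a Normal approximation gives roughly [0.747, 0.827].
Exact: F⁻¹(0.25) = 0.749; F⁻¹(0.75) = 0.830.

[0.749, 0.830]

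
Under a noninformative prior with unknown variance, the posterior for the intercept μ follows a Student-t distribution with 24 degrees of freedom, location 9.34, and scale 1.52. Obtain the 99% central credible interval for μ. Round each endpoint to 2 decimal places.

[5.09, 13.59]

The t_24 distribution is symmetric; the 99% interval is 9.34 ± t·1.52 with t_{0.995,24} = 2.797.
Half-width: 2.797 × 1.52 = 4.25.
9.34 − 4.25 = 5.09; 9.34 + 4.25 = 13.59.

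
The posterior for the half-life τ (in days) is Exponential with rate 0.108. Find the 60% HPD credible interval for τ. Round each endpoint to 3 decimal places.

[0.000, 8.484]

The exponential density is strictly decreasing on [0, ∞), so the HPD interval is anchored at 0: [0, q] with P(τ ≤ q) = 0.60.
q = −ln(1 − 0.60) / 0.108 = 0.9163 / 0.108 = 8.484.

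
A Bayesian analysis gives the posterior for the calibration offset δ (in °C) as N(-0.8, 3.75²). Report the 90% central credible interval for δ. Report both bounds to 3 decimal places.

[-6.968, 5.368]

The posterior is symmetric, so the 90% equal-tailed interval is δ = -0.8 ± z·3.75 with z = 1.645.
Half-width: 1.645 × 3.75 = 6.168.
-0.8 − 6.168 = -6.968; -0.8 + 6.168 = 5.368.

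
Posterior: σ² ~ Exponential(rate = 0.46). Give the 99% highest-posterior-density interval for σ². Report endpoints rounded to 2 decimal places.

The exponential density is strictly decreasing on [0, ∞), so the HPD interval is anchored at 0: [0, q] with P(σ² ≤ q) = 0.99.
q = −ln(1 − 0.99) / 0.46 = 4.6052 / 0.46 = 10.01.

[0.00, 10.01]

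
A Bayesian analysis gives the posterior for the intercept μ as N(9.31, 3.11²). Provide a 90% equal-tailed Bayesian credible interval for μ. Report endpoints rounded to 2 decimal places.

The posterior is symmetric, so the 90% equal-tailed interval is μ = 9.31 ± z·3.11 with z = 1.645.
Half-width: 1.645 × 3.11 = 5.12.
9.31 − 5.12 = 4.19; 9.31 + 5.12 = 14.43.

[4.19, 14.43]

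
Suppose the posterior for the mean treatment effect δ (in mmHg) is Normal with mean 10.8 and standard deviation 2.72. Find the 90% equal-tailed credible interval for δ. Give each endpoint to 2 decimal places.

[6.33, 15.27]

The posterior is symmetric, so the 90% equal-tailed interval is δ = 10.8 ± z·2.72 with z = 1.645.
Half-width: 1.645 × 2.72 = 4.47.
10.8 − 4.47 = 6.33; 10.8 + 4.47 = 15.27.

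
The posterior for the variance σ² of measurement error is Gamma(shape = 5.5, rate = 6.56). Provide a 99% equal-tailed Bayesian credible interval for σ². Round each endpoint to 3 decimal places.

Posterior: Gamma(shape 5.5, rate 6.56).
Equal-tailed 99% interval: Gamma(5.5, 6.56) quantiles at 0.005 and 0.995.
Posterior mean ≈ 0.838, SD ≈ 0.358; a Normal approximation gives roughly [-0.082, 1.759].
Exact: lower = 0.198; upper = 2.039.

[0.198, 2.039]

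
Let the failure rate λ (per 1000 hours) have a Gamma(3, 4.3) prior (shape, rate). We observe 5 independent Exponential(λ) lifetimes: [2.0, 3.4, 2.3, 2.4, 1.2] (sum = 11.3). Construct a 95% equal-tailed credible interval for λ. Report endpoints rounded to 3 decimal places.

[0.221, 0.925]

Posterior: Gamma(3+5, 4.3+11.3) = Gamma(8, 15.6) (shape, rate).
Equal-tailed 95% interval: Gamma(8, 15.6) quantiles at 0.025 and 0.975.
Posterior mean ≈ 0.513, SD ≈ 0.181; a Normal approximation gives roughly [0.157, 0.868].
Exact: lower = 0.221; upper = 0.925.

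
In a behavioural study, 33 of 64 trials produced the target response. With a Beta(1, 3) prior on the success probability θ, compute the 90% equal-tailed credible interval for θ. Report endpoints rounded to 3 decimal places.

[0.401, 0.599]

Posterior: Beta(1+33, 3+31) = Beta(34, 34).
Equal-tailed 90% interval: the 0.05 and 0.95 quantiles of Beta(34, 34).
Posterior mean ≈ 0.500, SD ≈ 0.060; a Normal approximation gives roughly [0.401, 0.599].
Exact: F⁻¹(0.05) = 0.401; F⁻¹(0.95) = 0.599.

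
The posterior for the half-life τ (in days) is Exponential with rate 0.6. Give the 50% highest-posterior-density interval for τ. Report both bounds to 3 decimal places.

The exponential density is strictly decreasing on [0, ∞), so the HPD interval is anchored at 0: [0, q] with P(τ ≤ q) = 0.50.
q = −ln(1 − 0.50) / 0.6 = 0.6931 / 0.6 = 1.155.

[0.000, 1.155]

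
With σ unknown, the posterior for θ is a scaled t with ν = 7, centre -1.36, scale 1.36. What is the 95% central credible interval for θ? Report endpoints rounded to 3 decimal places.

The t_7 distribution is symmetric; the 95% interval is -1.36 ± t·1.36 with t_{0.975,7} = 2.365.
Half-width: 2.365 × 1.36 = 3.216.
-1.36 − 3.216 = -4.576; -1.36 + 3.216 = 1.856.

[-4.576, 1.856]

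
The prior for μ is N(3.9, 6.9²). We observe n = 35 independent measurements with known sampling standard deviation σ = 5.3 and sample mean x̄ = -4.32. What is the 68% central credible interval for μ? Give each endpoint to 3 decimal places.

Posterior precision = 1/6.9² + 35/5.3² = 0.0210 + 1.2460 = 1.2670, so posterior SD = 0.8884.
Posterior mean = (3.9/6.9² + 35·-4.32/5.3²) / 1.2670 = -4.1837.
Interval: -4.1837 ± 0.994 × 0.8884 → [-5.067, -3.300].

[-5.067, -3.300]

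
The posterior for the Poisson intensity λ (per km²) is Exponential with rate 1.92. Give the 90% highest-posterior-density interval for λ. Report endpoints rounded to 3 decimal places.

[0.000, 1.199]

The exponential density is strictly decreasing on [0, ∞), so the HPD interval is anchored at 0: [0, q] with P(λ ≤ q) = 0.90.
q = −ln(1 − 0.90) / 1.92 = 2.3026 / 1.92 = 1.199.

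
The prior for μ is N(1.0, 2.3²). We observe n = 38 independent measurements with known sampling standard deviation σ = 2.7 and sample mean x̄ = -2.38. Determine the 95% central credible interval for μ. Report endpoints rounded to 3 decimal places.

Posterior precision = 1/2.3² + 38/2.7² = 0.1890 + 5.2126 = 5.4017, so posterior SD = 0.4303.
Posterior mean = (1.0/2.3² + 38·-2.38/2.7²) / 5.4017 = -2.2617.
Interval: -2.2617 ± 1.960 × 0.4303 → [-3.105, -1.418].

[-3.105, -1.418]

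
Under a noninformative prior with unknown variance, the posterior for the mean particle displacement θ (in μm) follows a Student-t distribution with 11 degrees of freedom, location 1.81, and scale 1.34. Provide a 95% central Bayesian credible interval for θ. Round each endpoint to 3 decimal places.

[-1.139, 4.759]

The t_11 distribution is symmetric; the 95% interval is 1.81 ± t·1.34 with t_{0.975,11} = 2.201.
Half-width: 2.201 × 1.34 = 2.949.
1.81 − 2.949 = -1.139; 1.81 + 2.949 = 4.759.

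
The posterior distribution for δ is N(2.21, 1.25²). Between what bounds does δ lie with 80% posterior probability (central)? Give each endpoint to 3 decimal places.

[0.608, 3.812]

The posterior is symmetric, so the 80% equal-tailed interval is δ = 2.21 ± z·1.25 with z = 1.282.
Half-width: 1.282 × 1.25 = 1.602.
2.21 − 1.602 = 0.608; 2.21 + 1.602 = 3.812.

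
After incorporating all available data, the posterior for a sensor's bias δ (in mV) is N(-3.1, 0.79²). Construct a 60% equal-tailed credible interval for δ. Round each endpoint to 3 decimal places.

[-3.765, -2.435]

The posterior is symmetric, so the 60% equal-tailed interval is δ = -3.1 ± z·0.79 with z = 0.842.
Half-width: 0.842 × 0.79 = 0.665.
-3.1 − 0.665 = -3.765; -3.1 + 0.665 = -2.435.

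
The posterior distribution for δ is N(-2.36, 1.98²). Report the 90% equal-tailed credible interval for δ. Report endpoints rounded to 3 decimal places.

[-5.617, 0.897]

The posterior is symmetric, so the 90% equal-tailed interval is δ = -2.36 ± z·1.98 with z = 1.645.
Half-width: 1.645 × 1.98 = 3.257.
-2.36 − 3.257 = -5.617; -2.36 + 3.257 = 0.897.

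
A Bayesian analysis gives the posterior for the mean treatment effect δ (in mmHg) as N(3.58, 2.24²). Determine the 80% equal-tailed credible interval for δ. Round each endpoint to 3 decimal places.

The posterior is symmetric, so the 80% equal-tailed interval is δ = 3.58 ± z·2.24 with z = 1.282.
Half-width: 1.282 × 2.24 = 2.871.
3.58 − 2.871 = 0.709; 3.58 + 2.871 = 6.451.

[0.709, 6.451]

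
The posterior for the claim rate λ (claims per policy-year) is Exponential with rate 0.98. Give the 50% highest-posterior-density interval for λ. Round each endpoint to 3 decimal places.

The exponential density is strictly decreasing on [0, ∞), so the HPD interval is anchored at 0: [0, q] with P(λ ≤ q) = 0.50.
q = −ln(1 − 0.50) / 0.98 = 0.6931 / 0.98 = 0.707.

[0.000, 0.707]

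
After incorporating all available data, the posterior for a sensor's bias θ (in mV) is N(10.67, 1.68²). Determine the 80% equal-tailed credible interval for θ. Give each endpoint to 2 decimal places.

The posterior is symmetric, so the 80% equal-tailed interval is θ = 10.67 ± z·1.68 with z = 1.282.
Half-width: 1.282 × 1.68 = 2.15.
10.67 − 2.15 = 8.52; 10.67 + 2.15 = 12.82.

[8.52, 12.82]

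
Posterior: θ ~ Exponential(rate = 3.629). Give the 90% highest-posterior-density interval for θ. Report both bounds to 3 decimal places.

The exponential density is strictly decreasing on [0, ∞), so the HPD interval is anchored at 0: [0, q] with P(θ ≤ q) = 0.90.
q = −ln(1 − 0.90) / 3.629 = 2.3026 / 3.629 = 0.634.

[0.000, 0.634]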